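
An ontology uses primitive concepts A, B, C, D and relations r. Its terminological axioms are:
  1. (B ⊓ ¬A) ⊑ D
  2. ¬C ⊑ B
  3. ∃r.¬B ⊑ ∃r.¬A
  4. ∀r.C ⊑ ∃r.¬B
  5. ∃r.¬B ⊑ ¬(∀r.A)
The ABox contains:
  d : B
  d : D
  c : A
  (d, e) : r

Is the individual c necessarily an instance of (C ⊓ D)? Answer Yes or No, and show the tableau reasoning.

1. c : (C ⊓ D)?  L(c) = {A} ∪ {(¬C ⊔ ¬D)}
   open: L(c) ⊇ {A, C, ¬D, ∀r.B, ∃r.¬C} (+ ∃-successors) — c ∉ (C ⊓ D) possible
2. Hence c : (C ⊓ D): not entailed.

No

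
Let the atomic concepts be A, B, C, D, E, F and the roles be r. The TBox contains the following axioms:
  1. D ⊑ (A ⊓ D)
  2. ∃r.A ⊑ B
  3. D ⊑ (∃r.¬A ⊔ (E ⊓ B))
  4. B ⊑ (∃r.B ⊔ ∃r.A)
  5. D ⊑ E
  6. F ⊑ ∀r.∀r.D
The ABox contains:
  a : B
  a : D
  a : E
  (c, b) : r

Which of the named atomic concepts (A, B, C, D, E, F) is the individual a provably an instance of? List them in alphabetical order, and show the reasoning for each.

{A, B, D, E}

1. a : A?  L(a) = {B, D, E} ∪ {¬A}
   clash {A, ¬A} at a — a ∈ A
2. a : B?  L(a) = {B, D, E} ∪ {¬B}
   clash {B, ¬B} at a — a ∈ B
3. a : C?  L(a) = {B, D, E} ∪ {¬C}
   apply at a: D⊑(A ⊓ D); D⊑(∃r.¬A ⊔ (E ⊓ B)); B⊑(∃r.B ⊔ ∃r.A)
   open: L(a) ⊇ {A, B, D, E, ¬C, …} (+ ∃-successors) — a ∉ C possible
4. a : D?  L(a) = {B, D, E} ∪ {¬D}
   clash {D, ¬D} at a — a ∈ D
5. a : E?  L(a) = {B, D, E} ∪ {¬E}
   clash {E, ¬E} at a — a ∈ E
6. a : F?  L(a) = {B, D, E} ∪ {¬F}
   apply at a: D⊑(A ⊓ D); D⊑(∃r.¬A ⊔ (E ⊓ B)); B⊑(∃r.B ⊔ ∃r.A)
   open: L(a) ⊇ {A, B, D, E, ¬F, …} (+ ∃-successors) — a ∉ F possible
7. Entailed for a: {A, B, D, E}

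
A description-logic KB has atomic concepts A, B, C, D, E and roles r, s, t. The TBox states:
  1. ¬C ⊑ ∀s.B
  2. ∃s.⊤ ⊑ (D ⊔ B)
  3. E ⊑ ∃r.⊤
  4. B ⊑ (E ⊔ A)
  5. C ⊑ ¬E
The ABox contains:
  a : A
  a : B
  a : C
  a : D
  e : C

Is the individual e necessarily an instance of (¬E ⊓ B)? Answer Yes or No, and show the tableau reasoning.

1. e : (¬E ⊓ B)?  L(e) = {C} ∪ {(E ⊔ ¬B)}
   apply at e: C⊑¬E
   open: L(e) ⊇ {C, ¬B, ¬E, ∀s.⊥} — e ∉ (¬E ⊓ B) possible
2. Hence e : (¬E ⊓ B): not entailed.

No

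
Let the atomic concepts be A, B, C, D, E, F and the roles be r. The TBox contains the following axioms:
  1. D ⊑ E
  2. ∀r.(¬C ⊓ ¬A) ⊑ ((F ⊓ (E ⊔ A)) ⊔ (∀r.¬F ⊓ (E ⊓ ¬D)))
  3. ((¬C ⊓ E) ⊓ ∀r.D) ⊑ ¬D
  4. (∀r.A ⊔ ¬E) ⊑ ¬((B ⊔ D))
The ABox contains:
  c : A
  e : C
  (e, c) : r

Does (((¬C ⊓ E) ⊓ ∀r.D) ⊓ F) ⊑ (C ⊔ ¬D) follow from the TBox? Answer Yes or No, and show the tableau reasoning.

Yes

1. (((¬C ⊓ E) ⊓ ∀r.D) ⊓ F) ⊑ (C ⊔ ¬D)  ⇔  ((((¬C ⊓ E) ⊓ ∀r.D) ⊓ F) ⊓ (¬C ⊓ D)) unsat w.r.t. T
   all branches close; clash {D, ¬D} at x₀
2. Hence (((¬C ⊓ E) ⊓ ∀r.D) ⊓ F) ⊑ (C ⊔ ¬D): entailed.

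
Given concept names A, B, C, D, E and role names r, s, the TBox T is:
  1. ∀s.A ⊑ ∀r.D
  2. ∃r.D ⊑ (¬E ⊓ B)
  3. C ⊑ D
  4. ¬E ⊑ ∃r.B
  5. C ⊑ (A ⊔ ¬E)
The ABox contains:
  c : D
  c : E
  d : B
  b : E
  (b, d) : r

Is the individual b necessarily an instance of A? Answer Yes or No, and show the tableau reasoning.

No

1. b : A?  L(b) = {E} ∪ {¬A}
   open: L(b) ⊇ {E, ¬A, ¬C, ∀r.¬D, ∃s.¬A} (+ ∃-successors) — b ∉ A possible
2. Hence b : A: not entailed.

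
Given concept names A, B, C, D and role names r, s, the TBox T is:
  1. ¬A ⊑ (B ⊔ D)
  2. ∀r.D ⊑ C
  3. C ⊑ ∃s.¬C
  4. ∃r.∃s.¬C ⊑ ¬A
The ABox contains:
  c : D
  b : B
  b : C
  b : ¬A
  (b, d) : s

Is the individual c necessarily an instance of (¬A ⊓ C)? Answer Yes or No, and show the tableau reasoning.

No

1. c : (¬A ⊓ C)?  L(c) = {D} ∪ {(A ⊔ ¬C)}
   open: L(c) ⊇ {A, D, ¬C, ∀r.∀s.C, ∃r.¬D} (+ ∃-successors) — c ∉ (¬A ⊓ C) possible
2. Hence c : (¬A ⊓ C): not entailed.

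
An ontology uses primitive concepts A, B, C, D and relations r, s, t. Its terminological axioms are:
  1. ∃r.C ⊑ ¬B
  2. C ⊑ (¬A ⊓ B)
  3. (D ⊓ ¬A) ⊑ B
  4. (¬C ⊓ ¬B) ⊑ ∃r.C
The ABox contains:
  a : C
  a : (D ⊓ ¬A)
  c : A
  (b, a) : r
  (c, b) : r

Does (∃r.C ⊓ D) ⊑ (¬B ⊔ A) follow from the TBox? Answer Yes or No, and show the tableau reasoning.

1. (∃r.C ⊓ D) ⊑ (¬B ⊔ A)  ⇔  ((∃r.C ⊓ D) ⊓ (B ⊓ ¬A)) unsat w.r.t. T
   all branches close; clash {B, ¬B} at x₀
2. Hence (∃r.C ⊓ D) ⊑ (¬B ⊔ A): entailed.

Yes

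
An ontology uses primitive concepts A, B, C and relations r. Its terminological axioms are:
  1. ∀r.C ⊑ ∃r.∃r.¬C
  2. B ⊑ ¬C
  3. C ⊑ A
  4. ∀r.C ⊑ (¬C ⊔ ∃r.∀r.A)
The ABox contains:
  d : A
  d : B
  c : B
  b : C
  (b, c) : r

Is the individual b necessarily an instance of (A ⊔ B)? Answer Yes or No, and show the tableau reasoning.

Yes

1. b : (A ⊔ B)?  L(b) = {C} ∪ {(¬A ⊓ ¬B)}
   clash {A, ¬A} at b — b ∈ (A ⊔ B)
2. Hence b : (A ⊔ B): entailed.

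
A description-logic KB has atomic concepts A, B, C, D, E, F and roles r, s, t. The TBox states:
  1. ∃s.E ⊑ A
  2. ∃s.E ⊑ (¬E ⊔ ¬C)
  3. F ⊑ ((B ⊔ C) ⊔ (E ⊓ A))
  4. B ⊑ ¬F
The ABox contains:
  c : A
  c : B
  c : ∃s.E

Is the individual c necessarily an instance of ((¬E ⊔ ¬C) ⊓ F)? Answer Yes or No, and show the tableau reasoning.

1. c : ((¬E ⊔ ¬C) ⊓ F)?  L(c) = {A, B, ∃s.E} ∪ {((E ⊓ C) ⊔ ¬F)}
   apply at c: ∃s.E⊑(¬E ⊔ ¬C); B⊑¬F
   open: L(c) ⊇ {A, B, ¬E, ¬F, ∃s.E} (+ ∃-successors) — c ∉ ((¬E ⊔ ¬C) ⊓ F) possible
2. Hence c : ((¬E ⊔ ¬C) ⊓ F): not entailed.

No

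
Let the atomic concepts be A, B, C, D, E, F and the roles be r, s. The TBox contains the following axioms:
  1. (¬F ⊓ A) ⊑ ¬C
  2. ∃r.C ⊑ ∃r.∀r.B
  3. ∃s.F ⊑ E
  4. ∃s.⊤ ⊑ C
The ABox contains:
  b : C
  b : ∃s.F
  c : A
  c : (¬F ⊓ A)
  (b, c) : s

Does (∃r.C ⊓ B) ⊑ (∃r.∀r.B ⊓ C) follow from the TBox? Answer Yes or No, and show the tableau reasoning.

No

1. (∃r.C ⊓ B) ⊑ (∃r.∀r.B ⊓ C)  ⇔  ((∃r.C ⊓ B) ⊓ (∀r.∃r.¬B ⊔ ¬C)) unsat w.r.t. T
   apply at x₀: ∃r.C⊑∃r.∀r.B
   open: L(x₀) ⊇ {B, F, ¬C, ∀s.¬F, ∀s.⊥, …} (+ ∃-successors)
2. Hence (∃r.C ⊓ B) ⊑ (∃r.∀r.B ⊓ C): not entailed.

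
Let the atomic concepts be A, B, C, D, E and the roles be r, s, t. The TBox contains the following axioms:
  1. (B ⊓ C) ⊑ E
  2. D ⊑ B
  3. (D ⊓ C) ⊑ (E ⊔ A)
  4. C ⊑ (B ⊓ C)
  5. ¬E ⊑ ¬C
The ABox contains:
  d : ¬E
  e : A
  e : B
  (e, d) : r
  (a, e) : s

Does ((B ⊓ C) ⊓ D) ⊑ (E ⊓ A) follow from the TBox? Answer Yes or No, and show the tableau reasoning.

1. ((B ⊓ C) ⊓ D) ⊑ (E ⊓ A)  ⇔  (((B ⊓ C) ⊓ D) ⊓ (¬E ⊔ ¬A)) unsat w.r.t. T
   apply at x₀: (B ⊓ C)⊑E
   open: L(x₀) ⊇ {B, C, D, E, ¬A}
2. Hence ((B ⊓ C) ⊓ D) ⊑ (E ⊓ A): not entailed.

No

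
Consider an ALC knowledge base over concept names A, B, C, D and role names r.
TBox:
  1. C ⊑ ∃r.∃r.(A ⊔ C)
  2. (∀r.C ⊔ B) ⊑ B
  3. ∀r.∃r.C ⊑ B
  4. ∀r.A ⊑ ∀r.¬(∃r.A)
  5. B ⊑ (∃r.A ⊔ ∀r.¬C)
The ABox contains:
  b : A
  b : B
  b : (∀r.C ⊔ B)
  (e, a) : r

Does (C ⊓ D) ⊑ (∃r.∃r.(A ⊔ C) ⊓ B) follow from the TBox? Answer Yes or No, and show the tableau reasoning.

No

1. (C ⊓ D) ⊑ (∃r.∃r.(A ⊔ C) ⊓ B)  ⇔  ((C ⊓ D) ⊓ (∀r.∀r.(¬A ⊓ ¬C) ⊔ ¬B)) unsat w.r.t. T
   apply at x₀: C⊑∃r.∃r.(A ⊔ C)
   open: L(x₀) ⊇ {C, D, ¬B, ∃r.¬A, ∃r.¬C, …} (+ ∃-successors)
2. Hence (C ⊓ D) ⊑ (∃r.∃r.(A ⊔ C) ⊓ B): not entailed.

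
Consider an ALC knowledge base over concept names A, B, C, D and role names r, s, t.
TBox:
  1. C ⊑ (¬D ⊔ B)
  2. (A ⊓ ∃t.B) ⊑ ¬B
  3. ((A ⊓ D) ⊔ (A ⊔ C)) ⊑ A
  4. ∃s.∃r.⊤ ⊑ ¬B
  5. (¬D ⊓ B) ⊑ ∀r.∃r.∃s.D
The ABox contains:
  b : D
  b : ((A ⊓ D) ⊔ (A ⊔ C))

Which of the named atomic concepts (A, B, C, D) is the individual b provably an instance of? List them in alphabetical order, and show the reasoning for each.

1. b : A?  L(b) = {D, ((A ⊓ D) ⊔ (A ⊔ C))} ∪ {¬A}
   clash {B, ¬B} at b — b ∈ A
2. b : B?  L(b) = {D, ((A ⊓ D) ⊔ (A ⊔ C))} ∪ {¬B}
   apply at b: ((A ⊓ D) ⊔ (A ⊔ C))⊑A
   open: L(b) ⊇ {A, D, ¬B, ¬C} — b ∉ B possible
3. b : C?  L(b) = {D, ((A ⊓ D) ⊔ (A ⊔ C))} ∪ {¬C}
   apply at b: ((A ⊓ D) ⊔ (A ⊔ C))⊑A
   open: L(b) ⊇ {A, D, ¬C, ∀s.∀r.⊥, ∀t.¬B} — b ∉ C possible
4. b : D?  L(b) = {D, ((A ⊓ D) ⊔ (A ⊔ C))} ∪ {¬D}
   clash {D, ¬D} at b — b ∈ D
5. Entailed for b: {A, D}

{A, D}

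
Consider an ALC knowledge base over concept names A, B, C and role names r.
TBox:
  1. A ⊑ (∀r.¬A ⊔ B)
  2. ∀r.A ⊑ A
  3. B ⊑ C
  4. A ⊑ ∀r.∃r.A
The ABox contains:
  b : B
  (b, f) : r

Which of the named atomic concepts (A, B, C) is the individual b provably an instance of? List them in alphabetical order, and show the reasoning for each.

1. b : A?  L(b) = {B} ∪ {¬A}
   apply at b: B⊑C
   open: L(b) ⊇ {B, C, ¬A, ∃r.¬A} (+ ∃-successors) — b ∉ A possible
2. b : B?  L(b) = {B} ∪ {¬B}
   clash {B, ¬B} at b — b ∈ B
3. b : C?  L(b) = {B} ∪ {¬C}
   clash {C, ¬C} at b — b ∈ C
4. Entailed for b: {B, C}

{B, C}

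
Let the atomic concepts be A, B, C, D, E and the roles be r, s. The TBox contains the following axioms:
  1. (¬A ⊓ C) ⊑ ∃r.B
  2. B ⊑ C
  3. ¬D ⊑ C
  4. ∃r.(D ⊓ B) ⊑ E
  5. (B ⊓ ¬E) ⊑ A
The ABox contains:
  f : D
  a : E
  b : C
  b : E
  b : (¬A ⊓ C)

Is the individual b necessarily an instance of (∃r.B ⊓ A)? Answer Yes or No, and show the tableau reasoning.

1. b : (∃r.B ⊓ A)?  L(b) = {C, E, (¬A ⊓ C)} ∪ {(∀r.¬B ⊔ ¬A)}
   apply at b: (¬A ⊓ C)⊑∃r.B
   open: L(b) ⊇ {C, E, ¬A, ∃r.B} (+ ∃-successors) — b ∉ (∃r.B ⊓ A) possible
2. Hence b : (∃r.B ⊓ A): not entailed.

No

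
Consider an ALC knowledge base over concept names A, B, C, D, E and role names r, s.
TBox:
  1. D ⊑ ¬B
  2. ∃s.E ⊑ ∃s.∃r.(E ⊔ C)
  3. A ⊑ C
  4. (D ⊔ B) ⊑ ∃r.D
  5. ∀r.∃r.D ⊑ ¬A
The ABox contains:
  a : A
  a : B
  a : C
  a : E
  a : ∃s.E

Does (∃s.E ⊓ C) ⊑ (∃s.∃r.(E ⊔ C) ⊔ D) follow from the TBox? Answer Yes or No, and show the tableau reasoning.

Yes

1. (∃s.E ⊓ C) ⊑ (∃s.∃r.(E ⊔ C) ⊔ D)  ⇔  ((∃s.E ⊓ C) ⊓ (∀s.∀r.(¬E ⊓ ¬C) ⊓ ¬D)) unsat w.r.t. T
   all branches close; clash {C, ¬C} at an ∃-successor
2. Hence (∃s.E ⊓ C) ⊑ (∃s.∃r.(E ⊔ C) ⊔ D): entailed.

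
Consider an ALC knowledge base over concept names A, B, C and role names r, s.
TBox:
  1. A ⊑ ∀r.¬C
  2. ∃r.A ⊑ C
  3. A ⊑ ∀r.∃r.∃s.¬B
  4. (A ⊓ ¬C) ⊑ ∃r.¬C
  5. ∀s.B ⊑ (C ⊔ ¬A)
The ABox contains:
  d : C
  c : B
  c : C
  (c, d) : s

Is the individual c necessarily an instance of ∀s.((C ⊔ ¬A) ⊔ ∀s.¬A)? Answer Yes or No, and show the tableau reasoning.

1. c : ∀s.((C ⊔ ¬A) ⊔ ∀s.¬A)?  L(c) = {B, C} ∪ {∃s.((¬C ⊓ A) ⊓ ∃s.A)}
   open: L(c) ⊇ {B, C, ¬A, ∃s.((¬C ⊓ A) ⊓ ∃s.A), ∃s.¬B} (+ ∃-successors) — c ∉ ∀s.((C ⊔ ¬A) ⊔ ∀s.¬A) possible
2. Hence c : ∀s.((C ⊔ ¬A) ⊔ ∀s.¬A): not entailed.

No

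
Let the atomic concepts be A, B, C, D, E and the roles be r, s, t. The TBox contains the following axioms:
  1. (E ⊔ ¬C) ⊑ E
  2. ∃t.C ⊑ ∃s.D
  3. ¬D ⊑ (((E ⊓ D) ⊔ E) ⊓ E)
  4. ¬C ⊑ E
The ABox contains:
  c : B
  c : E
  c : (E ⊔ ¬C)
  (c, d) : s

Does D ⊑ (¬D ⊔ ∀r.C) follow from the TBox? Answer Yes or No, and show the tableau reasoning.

No

1. D ⊑ (¬D ⊔ ∀r.C)  ⇔  (D ⊓ (D ⊓ ∃r.¬C)) unsat w.r.t. T
   open: L(x₀) ⊇ {C, D, ¬E, ∀t.¬C, ∃r.¬C} (+ ∃-successors)
2. Hence D ⊑ (¬D ⊔ ∀r.C): not entailed.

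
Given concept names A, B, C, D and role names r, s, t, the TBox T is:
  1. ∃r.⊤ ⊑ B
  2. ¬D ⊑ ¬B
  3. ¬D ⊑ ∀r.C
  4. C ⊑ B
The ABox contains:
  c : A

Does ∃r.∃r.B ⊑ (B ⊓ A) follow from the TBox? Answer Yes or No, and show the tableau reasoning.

1. ∃r.∃r.B ⊑ (B ⊓ A)  ⇔  (∃r.∃r.B ⊓ (¬B ⊔ ¬A)) unsat w.r.t. T
   open: L(x₀) ⊇ {B, D, ¬A, ¬C, ∃r.∃r.B} (+ ∃-successors)
2. Hence ∃r.∃r.B ⊑ (B ⊓ A): not entailed.

No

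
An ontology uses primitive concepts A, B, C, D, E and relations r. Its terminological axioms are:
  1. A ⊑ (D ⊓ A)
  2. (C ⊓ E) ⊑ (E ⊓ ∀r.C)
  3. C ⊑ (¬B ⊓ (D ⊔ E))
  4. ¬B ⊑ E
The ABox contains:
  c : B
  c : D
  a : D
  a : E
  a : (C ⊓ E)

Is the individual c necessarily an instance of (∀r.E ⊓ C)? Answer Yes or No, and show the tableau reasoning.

No

1. c : (∀r.E ⊓ C)?  L(c) = {B, D} ∪ {(∃r.¬E ⊔ ¬C)}
   open: L(c) ⊇ {B, D, ¬A, ¬C} — c ∉ (∀r.E ⊓ C) possible
2. Hence c : (∀r.E ⊓ C): not entailed.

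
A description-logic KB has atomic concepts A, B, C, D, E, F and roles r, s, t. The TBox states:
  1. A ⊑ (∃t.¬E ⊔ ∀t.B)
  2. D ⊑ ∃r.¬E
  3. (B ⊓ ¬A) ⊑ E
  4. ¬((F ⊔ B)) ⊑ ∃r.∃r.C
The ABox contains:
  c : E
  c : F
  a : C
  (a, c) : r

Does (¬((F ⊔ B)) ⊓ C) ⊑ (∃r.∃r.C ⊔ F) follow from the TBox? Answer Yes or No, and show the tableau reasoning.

Yes

1. (¬((F ⊔ B)) ⊓ C) ⊑ (∃r.∃r.C ⊔ F)  ⇔  (((¬F ⊓ ¬B) ⊓ C) ⊓ (∀r.∀r.¬C ⊓ ¬F)) unsat w.r.t. T
   all branches close; clash {C, ¬C} at an ∃-successor
2. Hence (¬((F ⊔ B)) ⊓ C) ⊑ (∃r.∃r.C ⊔ F): entailed.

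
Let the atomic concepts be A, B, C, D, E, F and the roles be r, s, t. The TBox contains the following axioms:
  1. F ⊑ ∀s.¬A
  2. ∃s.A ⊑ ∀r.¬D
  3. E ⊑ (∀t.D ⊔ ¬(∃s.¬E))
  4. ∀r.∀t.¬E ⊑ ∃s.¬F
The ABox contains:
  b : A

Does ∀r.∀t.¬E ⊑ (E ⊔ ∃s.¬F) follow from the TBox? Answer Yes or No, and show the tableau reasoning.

Yes

1. ∀r.∀t.¬E ⊑ (E ⊔ ∃s.¬F)  ⇔  (∀r.∀t.¬E ⊓ (¬E ⊓ ∀s.F)) unsat w.r.t. T
   all branches close; clash {F, ¬F} at an ∃-successor
2. Hence ∀r.∀t.¬E ⊑ (E ⊔ ∃s.¬F): entailed.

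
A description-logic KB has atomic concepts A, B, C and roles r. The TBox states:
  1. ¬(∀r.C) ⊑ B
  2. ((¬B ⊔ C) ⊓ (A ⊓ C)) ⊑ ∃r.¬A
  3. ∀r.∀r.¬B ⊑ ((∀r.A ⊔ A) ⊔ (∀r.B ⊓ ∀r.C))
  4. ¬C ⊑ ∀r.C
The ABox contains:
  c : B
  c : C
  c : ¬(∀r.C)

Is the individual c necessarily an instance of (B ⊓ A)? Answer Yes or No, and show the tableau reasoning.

1. c : (B ⊓ A)?  L(c) = {B, C, ¬(∀r.C)} ∪ {(¬B ⊔ ¬A)}
   open: L(c) ⊇ {B, C, ¬A, ∃r.¬C, ∃r.∃r.B} (+ ∃-successors) — c ∉ (B ⊓ A) possible
2. Hence c : (B ⊓ A): not entailed.

No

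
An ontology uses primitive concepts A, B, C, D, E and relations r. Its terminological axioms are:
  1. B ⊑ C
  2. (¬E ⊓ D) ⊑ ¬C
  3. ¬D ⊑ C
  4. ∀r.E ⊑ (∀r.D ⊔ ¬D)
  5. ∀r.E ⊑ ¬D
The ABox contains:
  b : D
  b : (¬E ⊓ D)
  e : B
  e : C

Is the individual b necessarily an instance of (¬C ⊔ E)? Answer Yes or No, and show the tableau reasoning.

Yes

1. b : (¬C ⊔ E)?  L(b) = {D, (¬E ⊓ D)} ∪ {(C ⊓ ¬E)}
   clash {C, ¬C} at b — b ∈ (¬C ⊔ E)
2. Hence b : (¬C ⊔ E): entailed.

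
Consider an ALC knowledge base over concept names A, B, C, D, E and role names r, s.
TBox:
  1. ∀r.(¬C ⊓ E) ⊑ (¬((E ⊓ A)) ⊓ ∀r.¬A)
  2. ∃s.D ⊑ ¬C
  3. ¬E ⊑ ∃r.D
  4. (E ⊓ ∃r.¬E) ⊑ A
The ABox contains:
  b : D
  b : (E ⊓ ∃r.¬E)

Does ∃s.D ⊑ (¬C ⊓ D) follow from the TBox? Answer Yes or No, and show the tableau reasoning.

No

1. ∃s.D ⊑ (¬C ⊓ D)  ⇔  (∃s.D ⊓ (C ⊔ ¬D)) unsat w.r.t. T
   apply at x₀: ∃s.D⊑¬C
   open: L(x₀) ⊇ {E, ¬C, ¬D, ∀r.E, ∃r.(C ⊔ ¬E), …} (+ ∃-successors)
2. Hence ∃s.D ⊑ (¬C ⊓ D): not entailed.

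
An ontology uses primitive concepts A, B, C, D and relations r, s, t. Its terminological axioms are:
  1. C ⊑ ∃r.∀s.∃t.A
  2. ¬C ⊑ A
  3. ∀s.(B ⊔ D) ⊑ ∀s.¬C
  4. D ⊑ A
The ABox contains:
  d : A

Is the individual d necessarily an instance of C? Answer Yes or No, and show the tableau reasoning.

No

1. d : C?  L(d) = {A} ∪ {¬C}
   open: L(d) ⊇ {A, ¬C, ∃s.(¬B ⊓ ¬D)} (+ ∃-successors) — d ∉ C possible
2. Hence d : C: not entailed.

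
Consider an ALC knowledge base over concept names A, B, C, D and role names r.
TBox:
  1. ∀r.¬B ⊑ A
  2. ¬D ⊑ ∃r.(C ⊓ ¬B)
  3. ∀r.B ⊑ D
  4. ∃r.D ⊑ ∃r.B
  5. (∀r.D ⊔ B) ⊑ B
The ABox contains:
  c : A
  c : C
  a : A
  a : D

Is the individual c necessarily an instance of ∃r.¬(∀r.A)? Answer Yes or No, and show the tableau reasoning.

No

1. c : ∃r.¬(∀r.A)?  L(c) = {A, C} ∪ {∀r.∀r.A}
   open: L(c) ⊇ {A, C, D, ¬B, ∀r.¬D, …} (+ ∃-successors) — c ∉ ∃r.¬(∀r.A) possible
2. Hence c : ∃r.¬(∀r.A): not entailed.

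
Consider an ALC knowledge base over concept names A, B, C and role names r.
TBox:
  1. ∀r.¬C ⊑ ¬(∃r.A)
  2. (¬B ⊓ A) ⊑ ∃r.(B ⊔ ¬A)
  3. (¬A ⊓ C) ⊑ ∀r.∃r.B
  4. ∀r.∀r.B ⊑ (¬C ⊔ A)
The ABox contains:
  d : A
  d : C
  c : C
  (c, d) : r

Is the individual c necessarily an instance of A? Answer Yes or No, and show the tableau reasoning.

No

1. c : A?  L(c) = {C} ∪ {¬A}
   open: L(c) ⊇ {C, ¬A, ∀r.∃r.B, ∃r.C, ∃r.∃r.¬B} (+ ∃-successors) — c ∉ A possible
2. Hence c : A: not entailed.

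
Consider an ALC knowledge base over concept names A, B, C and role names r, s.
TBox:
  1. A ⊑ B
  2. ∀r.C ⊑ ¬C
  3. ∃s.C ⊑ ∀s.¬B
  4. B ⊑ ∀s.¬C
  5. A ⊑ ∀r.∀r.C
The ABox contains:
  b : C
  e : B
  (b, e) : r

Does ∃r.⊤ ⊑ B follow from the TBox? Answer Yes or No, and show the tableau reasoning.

1. ∃r.⊤ ⊑ B  ⇔  (∃r.⊤ ⊓ ¬B) unsat w.r.t. T
   open: L(x₀) ⊇ {¬A, ¬B, ∀s.¬C, ∃r.¬C, ∃r.⊤} (+ ∃-successors)
2. Hence ∃r.⊤ ⊑ B: not entailed.

No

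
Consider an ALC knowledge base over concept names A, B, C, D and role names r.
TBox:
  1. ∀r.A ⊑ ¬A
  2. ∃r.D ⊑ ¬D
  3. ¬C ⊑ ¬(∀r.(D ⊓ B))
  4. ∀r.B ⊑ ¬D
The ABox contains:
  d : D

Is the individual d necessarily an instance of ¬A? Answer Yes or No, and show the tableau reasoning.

1. d : ¬A?  L(d) = {D} ∪ {A}
   open: L(d) ⊇ {A, C, D, ∀r.¬D, ∃r.¬A, …} (+ ∃-successors) — d ∉ ¬A possible
2. Hence d : ¬A: not entailed.

No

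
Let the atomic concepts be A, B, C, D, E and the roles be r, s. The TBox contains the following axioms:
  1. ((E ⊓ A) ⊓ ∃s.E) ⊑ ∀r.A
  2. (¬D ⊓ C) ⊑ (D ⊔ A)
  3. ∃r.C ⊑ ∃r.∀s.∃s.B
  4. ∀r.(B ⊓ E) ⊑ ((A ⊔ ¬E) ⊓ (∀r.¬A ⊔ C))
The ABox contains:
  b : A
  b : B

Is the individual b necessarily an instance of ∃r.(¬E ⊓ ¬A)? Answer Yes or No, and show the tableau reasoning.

1. b : ∃r.(¬E ⊓ ¬A)?  L(b) = {A, B} ∪ {∀r.(E ⊔ A)}
   open: L(b) ⊇ {A, B, D, ¬E, ∀r.(E ⊔ A), …} (+ ∃-successors) — b ∉ ∃r.(¬E ⊓ ¬A) possible
2. Hence b : ∃r.(¬E ⊓ ¬A): not entailed.

No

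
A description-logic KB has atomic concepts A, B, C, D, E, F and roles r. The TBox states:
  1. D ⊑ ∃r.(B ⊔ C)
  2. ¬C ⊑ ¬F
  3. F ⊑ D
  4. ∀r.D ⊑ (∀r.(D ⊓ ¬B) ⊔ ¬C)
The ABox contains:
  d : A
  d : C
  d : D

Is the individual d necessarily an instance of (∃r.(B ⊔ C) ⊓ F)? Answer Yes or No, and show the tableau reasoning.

1. d : (∃r.(B ⊔ C) ⊓ F)?  L(d) = {A, C, D} ∪ {(∀r.(¬B ⊓ ¬C) ⊔ ¬F)}
   apply at d: D⊑∃r.(B ⊔ C)
   open: L(d) ⊇ {A, C, D, ¬F, ∃r.(B ⊔ C), …} (+ ∃-successors) — d ∉ (∃r.(B ⊔ C) ⊓ F) possible
2. Hence d : (∃r.(B ⊔ C) ⊓ F): not entailed.

No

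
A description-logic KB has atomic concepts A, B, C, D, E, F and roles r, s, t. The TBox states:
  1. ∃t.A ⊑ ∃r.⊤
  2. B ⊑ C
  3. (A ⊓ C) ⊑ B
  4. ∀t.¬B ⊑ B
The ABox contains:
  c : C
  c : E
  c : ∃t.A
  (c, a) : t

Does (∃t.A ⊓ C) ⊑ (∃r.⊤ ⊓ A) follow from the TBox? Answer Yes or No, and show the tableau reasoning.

1. (∃t.A ⊓ C) ⊑ (∃r.⊤ ⊓ A)  ⇔  ((∃t.A ⊓ C) ⊓ (∀r.⊥ ⊔ ¬A)) unsat w.r.t. T
   apply at x₀: ∃t.A⊑∃r.⊤
   open: L(x₀) ⊇ {C, ¬A, ∃r.⊤, ∃t.A, ∃t.B} (+ ∃-successors)
2. Hence (∃t.A ⊓ C) ⊑ (∃r.⊤ ⊓ A): not entailed.

No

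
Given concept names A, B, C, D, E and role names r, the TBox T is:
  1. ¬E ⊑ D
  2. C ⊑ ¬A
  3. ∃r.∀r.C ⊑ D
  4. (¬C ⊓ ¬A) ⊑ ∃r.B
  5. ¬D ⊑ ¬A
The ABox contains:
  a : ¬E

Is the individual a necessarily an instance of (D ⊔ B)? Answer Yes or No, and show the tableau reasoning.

1. a : (D ⊔ B)?  L(a) = {¬E} ∪ {(¬D ⊓ ¬B)}
   clash {D, ¬D} at a — a ∈ (D ⊔ B)
2. Hence a : (D ⊔ B): entailed.

Yes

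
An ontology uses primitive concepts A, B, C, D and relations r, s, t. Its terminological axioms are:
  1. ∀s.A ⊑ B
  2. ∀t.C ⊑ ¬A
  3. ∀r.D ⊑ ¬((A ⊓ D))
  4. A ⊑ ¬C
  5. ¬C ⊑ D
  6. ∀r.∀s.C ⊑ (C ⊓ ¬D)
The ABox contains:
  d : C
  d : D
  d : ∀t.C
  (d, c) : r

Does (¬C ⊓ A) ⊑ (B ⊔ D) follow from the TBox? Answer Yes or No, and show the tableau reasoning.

1. (¬C ⊓ A) ⊑ (B ⊔ D)  ⇔  ((¬C ⊓ A) ⊓ (¬B ⊓ ¬D)) unsat w.r.t. T
   all branches close; clash {D, ¬D} at x₀
2. Hence (¬C ⊓ A) ⊑ (B ⊔ D): entailed.

Yes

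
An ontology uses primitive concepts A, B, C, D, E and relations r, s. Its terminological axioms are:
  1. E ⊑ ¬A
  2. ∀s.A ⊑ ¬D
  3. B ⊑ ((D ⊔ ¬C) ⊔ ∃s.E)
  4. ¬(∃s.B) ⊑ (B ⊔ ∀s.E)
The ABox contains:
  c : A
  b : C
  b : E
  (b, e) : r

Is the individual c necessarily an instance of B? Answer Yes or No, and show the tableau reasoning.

1. c : B?  L(c) = {A} ∪ {¬B}
   open: L(c) ⊇ {A, ¬B, ¬E, ∃s.B, ∃s.¬A} (+ ∃-successors) — c ∉ B possible
2. Hence c : B: not entailed.

No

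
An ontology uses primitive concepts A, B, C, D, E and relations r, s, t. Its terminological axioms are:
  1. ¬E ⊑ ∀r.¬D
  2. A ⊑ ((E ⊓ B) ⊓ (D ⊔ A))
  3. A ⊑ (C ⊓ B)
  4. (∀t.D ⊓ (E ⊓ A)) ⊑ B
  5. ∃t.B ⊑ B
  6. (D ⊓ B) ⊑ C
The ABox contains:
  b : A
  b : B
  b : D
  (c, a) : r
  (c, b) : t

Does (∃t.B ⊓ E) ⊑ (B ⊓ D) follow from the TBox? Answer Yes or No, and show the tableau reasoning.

No

1. (∃t.B ⊓ E) ⊑ (B ⊓ D)  ⇔  ((∃t.B ⊓ E) ⊓ (¬B ⊔ ¬D)) unsat w.r.t. T
   apply at x₀: ∃t.B⊑B
   open: L(x₀) ⊇ {B, E, ¬A, ¬D, ∃t.B} (+ ∃-successors)
2. Hence (∃t.B ⊓ E) ⊑ (B ⊓ D): not entailed.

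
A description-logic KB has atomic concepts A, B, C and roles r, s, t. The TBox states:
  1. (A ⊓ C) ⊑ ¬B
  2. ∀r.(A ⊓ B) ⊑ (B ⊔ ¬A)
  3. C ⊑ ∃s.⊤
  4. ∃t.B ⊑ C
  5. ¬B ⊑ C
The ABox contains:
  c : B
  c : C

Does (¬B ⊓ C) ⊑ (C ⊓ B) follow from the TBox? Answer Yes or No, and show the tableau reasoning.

No

1. (¬B ⊓ C) ⊑ (C ⊓ B)  ⇔  ((¬B ⊓ C) ⊓ (¬C ⊔ ¬B)) unsat w.r.t. T
   apply at x₀: C⊑∃s.⊤
   open: L(x₀) ⊇ {C, ¬B, ∃r.(¬A ⊔ ¬B), ∃s.⊤} (+ ∃-successors)
2. Hence (¬B ⊓ C) ⊑ (C ⊓ B): not entailed.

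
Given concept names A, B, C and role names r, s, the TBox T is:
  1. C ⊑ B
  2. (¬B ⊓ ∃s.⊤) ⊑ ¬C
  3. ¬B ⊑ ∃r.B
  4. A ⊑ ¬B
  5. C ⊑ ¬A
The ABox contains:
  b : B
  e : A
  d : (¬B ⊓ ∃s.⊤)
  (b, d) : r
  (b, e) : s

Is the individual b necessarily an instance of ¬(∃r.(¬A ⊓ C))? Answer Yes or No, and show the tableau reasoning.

No

1. b : ¬(∃r.(¬A ⊓ C))?  L(b) = {B} ∪ {∃r.(¬A ⊓ C)}
   open: L(b) ⊇ {B, ¬A, ∃r.(¬A ⊓ C)} (+ ∃-successors) — b ∉ ¬(∃r.(¬A ⊓ C)) possible
2. Hence b : ¬(∃r.(¬A ⊓ C)): not entailed.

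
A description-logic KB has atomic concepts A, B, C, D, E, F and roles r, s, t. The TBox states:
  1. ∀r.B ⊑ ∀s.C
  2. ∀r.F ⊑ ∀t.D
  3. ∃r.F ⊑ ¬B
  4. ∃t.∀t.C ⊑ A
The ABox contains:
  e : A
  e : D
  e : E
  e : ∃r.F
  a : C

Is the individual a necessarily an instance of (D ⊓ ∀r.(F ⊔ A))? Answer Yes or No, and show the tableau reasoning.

1. a : (D ⊓ ∀r.(F ⊔ A))?  L(a) = {C} ∪ {(¬D ⊔ ∃r.(¬F ⊓ ¬A))}
   open: L(a) ⊇ {C, ¬D, ∀r.¬F, ∀t.∃t.¬C, ∃r.¬B, …} (+ ∃-successors) — a ∉ (D ⊓ ∀r.(F ⊔ A)) possible
2. Hence a : (D ⊓ ∀r.(F ⊔ A)): not entailed.

No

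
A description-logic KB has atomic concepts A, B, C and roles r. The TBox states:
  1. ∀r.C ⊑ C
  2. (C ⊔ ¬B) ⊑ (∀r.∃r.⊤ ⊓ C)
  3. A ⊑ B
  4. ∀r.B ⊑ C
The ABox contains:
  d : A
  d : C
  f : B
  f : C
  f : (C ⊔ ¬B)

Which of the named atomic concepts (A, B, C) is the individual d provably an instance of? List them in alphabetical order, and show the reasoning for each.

{A, B, C}

1. d : A?  L(d) = {A, C} ∪ {¬A}
   clash {A, ¬A} at d — d ∈ A
2. d : B?  L(d) = {A, C} ∪ {¬B}
   clash {B, ¬B} at d — d ∈ B
3. d : C?  L(d) = {A, C} ∪ {¬C}
   clash {C, ¬C} at d — d ∈ C
4. Entailed for d: {A, B, C}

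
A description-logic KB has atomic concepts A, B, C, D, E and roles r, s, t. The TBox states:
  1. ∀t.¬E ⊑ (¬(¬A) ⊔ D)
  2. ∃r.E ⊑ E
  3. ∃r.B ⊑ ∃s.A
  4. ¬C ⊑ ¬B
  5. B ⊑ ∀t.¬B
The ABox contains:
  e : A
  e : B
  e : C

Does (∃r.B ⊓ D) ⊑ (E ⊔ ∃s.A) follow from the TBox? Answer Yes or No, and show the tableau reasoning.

Yes

1. (∃r.B ⊓ D) ⊑ (E ⊔ ∃s.A)  ⇔  ((∃r.B ⊓ D) ⊓ (¬E ⊓ ∀s.¬A)) unsat w.r.t. T
   all branches close; clash {E, ¬E} at x₀
2. Hence (∃r.B ⊓ D) ⊑ (E ⊔ ∃s.A): entailed.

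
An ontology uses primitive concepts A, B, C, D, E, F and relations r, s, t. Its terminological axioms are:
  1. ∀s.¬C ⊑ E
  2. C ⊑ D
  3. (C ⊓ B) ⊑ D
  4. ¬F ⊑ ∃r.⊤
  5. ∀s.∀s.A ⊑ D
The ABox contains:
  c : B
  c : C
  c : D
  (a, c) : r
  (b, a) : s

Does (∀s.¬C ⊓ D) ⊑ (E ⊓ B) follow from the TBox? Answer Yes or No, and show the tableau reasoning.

1. (∀s.¬C ⊓ D) ⊑ (E ⊓ B)  ⇔  ((∀s.¬C ⊓ D) ⊓ (¬E ⊔ ¬B)) unsat w.r.t. T
   apply at x₀: ∀s.¬C⊑E
   open: L(x₀) ⊇ {D, E, F, ¬B, ∀s.¬C}
2. Hence (∀s.¬C ⊓ D) ⊑ (E ⊓ B): not entailed.

No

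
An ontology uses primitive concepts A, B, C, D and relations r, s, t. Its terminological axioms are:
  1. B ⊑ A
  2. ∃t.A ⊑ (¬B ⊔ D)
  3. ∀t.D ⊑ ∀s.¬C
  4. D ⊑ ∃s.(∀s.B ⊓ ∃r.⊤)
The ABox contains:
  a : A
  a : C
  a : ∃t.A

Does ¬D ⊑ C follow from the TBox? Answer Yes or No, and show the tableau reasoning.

1. ¬D ⊑ C  ⇔  (¬D ⊓ ¬C) unsat w.r.t. T
   open: L(x₀) ⊇ {¬B, ¬C, ¬D, ∀t.¬A, ∃t.¬D} (+ ∃-successors)
2. Hence ¬D ⊑ C: not entailed.

No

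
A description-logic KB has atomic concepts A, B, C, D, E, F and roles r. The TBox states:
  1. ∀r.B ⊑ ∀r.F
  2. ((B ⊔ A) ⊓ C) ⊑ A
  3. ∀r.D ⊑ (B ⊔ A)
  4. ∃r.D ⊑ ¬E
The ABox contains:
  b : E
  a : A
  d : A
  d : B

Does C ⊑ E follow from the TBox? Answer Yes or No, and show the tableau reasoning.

No

1. C ⊑ E  ⇔  (C ⊓ ¬E) unsat w.r.t. T
   open: L(x₀) ⊇ {C, ¬A, ¬B, ¬E, ∃r.¬B, …} (+ ∃-successors)
2. Hence C ⊑ E: not entailed.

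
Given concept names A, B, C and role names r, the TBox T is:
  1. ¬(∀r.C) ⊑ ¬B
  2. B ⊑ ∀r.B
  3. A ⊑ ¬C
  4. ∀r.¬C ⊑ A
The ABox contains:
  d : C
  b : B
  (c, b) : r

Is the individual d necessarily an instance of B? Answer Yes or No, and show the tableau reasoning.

1. d : B?  L(d) = {C} ∪ {¬B}
   open: L(d) ⊇ {C, ¬A, ¬B, ∃r.C} (+ ∃-successors) — d ∉ B possible
2. Hence d : B: not entailed.

No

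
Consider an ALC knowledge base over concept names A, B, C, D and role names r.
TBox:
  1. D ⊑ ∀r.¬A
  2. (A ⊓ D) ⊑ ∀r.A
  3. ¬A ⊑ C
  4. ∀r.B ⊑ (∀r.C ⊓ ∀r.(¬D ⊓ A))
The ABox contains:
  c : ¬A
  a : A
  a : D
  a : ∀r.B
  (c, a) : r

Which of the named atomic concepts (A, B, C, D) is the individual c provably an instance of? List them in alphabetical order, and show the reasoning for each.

{C}

1. c : A?  L(c) = {¬A} ∪ {¬A}
   apply at c: ¬A⊑C
   open: L(c) ⊇ {C, ¬A, ¬D, ∃r.¬B} (+ ∃-successors) — c ∉ A possible
2. c : B?  L(c) = {¬A} ∪ {¬B}
   apply at c: ¬A⊑C
   open: L(c) ⊇ {C, ¬A, ¬B, ¬D, ∃r.¬B} (+ ∃-successors) — c ∉ B possible
3. c : C?  L(c) = {¬A} ∪ {¬C}
   clash {C, ¬C} at c — c ∈ C
4. c : D?  L(c) = {¬A} ∪ {¬D}
   apply at c: ¬A⊑C
   open: L(c) ⊇ {C, ¬A, ¬D, ∃r.¬B} (+ ∃-successors) — c ∉ D possible
5. Entailed for c: {C}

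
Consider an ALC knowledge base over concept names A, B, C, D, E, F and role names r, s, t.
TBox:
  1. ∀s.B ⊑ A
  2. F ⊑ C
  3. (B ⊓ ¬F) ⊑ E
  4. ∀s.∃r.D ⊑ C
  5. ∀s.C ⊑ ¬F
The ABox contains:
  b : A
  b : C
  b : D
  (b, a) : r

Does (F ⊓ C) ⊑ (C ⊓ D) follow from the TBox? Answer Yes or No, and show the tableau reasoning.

1. (F ⊓ C) ⊑ (C ⊓ D)  ⇔  ((F ⊓ C) ⊓ (¬C ⊔ ¬D)) unsat w.r.t. T
   open: L(x₀) ⊇ {C, F, ¬D, ∃s.¬B, ∃s.¬C} (+ ∃-successors)
2. Hence (F ⊓ C) ⊑ (C ⊓ D): not entailed.

No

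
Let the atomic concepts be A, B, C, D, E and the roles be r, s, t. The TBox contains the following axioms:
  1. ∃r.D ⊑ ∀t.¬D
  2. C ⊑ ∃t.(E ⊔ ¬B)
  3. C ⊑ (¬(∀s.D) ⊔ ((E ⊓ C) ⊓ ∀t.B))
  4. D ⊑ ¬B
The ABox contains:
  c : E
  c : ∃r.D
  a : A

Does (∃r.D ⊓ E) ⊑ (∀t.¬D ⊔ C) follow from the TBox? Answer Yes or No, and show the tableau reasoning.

1. (∃r.D ⊓ E) ⊑ (∀t.¬D ⊔ C)  ⇔  ((∃r.D ⊓ E) ⊓ (∃t.D ⊓ ¬C)) unsat w.r.t. T
   all branches close; clash {D, ¬D} at an ∃-successor
2. Hence (∃r.D ⊓ E) ⊑ (∀t.¬D ⊔ C): entailed.

Yes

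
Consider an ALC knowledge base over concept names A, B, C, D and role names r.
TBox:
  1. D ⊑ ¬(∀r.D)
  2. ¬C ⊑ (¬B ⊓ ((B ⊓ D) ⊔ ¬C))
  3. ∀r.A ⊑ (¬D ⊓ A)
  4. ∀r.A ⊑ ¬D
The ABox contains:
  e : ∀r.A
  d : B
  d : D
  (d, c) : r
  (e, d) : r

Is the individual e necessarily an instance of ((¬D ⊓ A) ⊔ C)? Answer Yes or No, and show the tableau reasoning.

Yes

1. e : ((¬D ⊓ A) ⊔ C)?  L(e) = {∀r.A} ∪ {((D ⊔ ¬A) ⊓ ¬C)}
   clash {A, ¬A} at e — e ∈ ((¬D ⊓ A) ⊔ C)
2. Hence e : ((¬D ⊓ A) ⊔ C): entailed.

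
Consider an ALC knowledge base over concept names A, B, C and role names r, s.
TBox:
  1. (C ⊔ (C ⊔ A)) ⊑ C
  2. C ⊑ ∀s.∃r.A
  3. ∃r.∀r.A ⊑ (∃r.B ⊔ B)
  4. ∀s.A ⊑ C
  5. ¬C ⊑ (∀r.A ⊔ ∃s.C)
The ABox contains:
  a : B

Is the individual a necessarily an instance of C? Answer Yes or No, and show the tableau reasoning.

1. a : C?  L(a) = {B} ∪ {¬C}
   apply at a: ¬C⊑(∀r.A ⊔ ∃s.C)
   open: L(a) ⊇ {B, ¬A, ¬C, ∀r.A, ∀r.∃r.¬A, …} (+ ∃-successors) — a ∉ C possible
2. Hence a : C: not entailed.

No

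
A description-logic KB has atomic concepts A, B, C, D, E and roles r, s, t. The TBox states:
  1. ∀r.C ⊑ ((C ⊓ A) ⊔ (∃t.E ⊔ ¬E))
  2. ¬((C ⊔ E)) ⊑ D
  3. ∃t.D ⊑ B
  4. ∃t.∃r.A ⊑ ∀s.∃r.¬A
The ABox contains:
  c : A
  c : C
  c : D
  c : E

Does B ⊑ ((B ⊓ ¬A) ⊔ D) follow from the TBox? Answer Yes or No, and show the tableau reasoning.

No

1. B ⊑ ((B ⊓ ¬A) ⊔ D)  ⇔  (B ⊓ ((¬B ⊔ A) ⊓ ¬D)) unsat w.r.t. T
   open: L(x₀) ⊇ {A, B, C, ¬D, ∀t.∀r.¬A, …} (+ ∃-successors)
2. Hence B ⊑ ((B ⊓ ¬A) ⊔ D): not entailed.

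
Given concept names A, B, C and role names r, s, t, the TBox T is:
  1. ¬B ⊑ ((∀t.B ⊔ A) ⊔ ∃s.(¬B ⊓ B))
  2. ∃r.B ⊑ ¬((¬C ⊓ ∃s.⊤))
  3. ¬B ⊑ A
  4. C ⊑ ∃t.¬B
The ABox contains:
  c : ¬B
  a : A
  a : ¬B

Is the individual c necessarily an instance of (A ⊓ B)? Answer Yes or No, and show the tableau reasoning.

1. c : (A ⊓ B)?  L(c) = {¬B} ∪ {(¬A ⊔ ¬B)}
   apply at c: ¬B⊑((∀t.B ⊔ A) ⊔ ∃s.(¬B ⊓ B)); ¬B⊑A
   open: L(c) ⊇ {A, ¬B, ¬C, ∀r.¬B} — c ∉ (A ⊓ B) possible
2. Hence c : (A ⊓ B): not entailed.

No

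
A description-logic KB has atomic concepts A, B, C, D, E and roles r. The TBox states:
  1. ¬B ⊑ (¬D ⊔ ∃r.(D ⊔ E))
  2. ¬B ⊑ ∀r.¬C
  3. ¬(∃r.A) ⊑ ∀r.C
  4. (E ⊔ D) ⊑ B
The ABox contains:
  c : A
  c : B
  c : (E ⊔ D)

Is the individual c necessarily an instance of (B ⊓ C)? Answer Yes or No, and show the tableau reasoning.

1. c : (B ⊓ C)?  L(c) = {A, B, (E ⊔ D)} ∪ {(¬B ⊔ ¬C)}
   open: L(c) ⊇ {A, B, E, ¬C, ∃r.A} (+ ∃-successors) — c ∉ (B ⊓ C) possible
2. Hence c : (B ⊓ C): not entailed.

No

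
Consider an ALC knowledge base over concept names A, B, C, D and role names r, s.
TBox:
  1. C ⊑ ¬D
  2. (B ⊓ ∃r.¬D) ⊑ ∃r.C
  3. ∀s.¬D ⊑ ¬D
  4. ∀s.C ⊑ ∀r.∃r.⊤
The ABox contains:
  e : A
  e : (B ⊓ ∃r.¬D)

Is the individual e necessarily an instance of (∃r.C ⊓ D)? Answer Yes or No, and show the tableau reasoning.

1. e : (∃r.C ⊓ D)?  L(e) = {A, (B ⊓ ∃r.¬D)} ∪ {(∀r.¬C ⊔ ¬D)}
   apply at e: (B ⊓ ∃r.¬D)⊑∃r.C
   open: L(e) ⊇ {A, B, ¬C, ¬D, ∃r.C, …} (+ ∃-successors) — e ∉ (∃r.C ⊓ D) possible
2. Hence e : (∃r.C ⊓ D): not entailed.

No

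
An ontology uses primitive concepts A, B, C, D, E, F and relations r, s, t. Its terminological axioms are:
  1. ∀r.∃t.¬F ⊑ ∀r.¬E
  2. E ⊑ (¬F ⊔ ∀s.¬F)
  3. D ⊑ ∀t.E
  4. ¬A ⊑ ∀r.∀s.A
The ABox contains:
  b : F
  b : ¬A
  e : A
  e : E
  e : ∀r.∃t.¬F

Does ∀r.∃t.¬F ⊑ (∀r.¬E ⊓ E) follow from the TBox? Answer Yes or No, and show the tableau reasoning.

1. ∀r.∃t.¬F ⊑ (∀r.¬E ⊓ E)  ⇔  (∀r.∃t.¬F ⊓ (∃r.E ⊔ ¬E)) unsat w.r.t. T
   apply at x₀: ∀r.∃t.¬F⊑∀r.¬E
   open: L(x₀) ⊇ {A, ¬D, ¬E, ∀r.¬E, ∀r.∃t.¬F}
2. Hence ∀r.∃t.¬F ⊑ (∀r.¬E ⊓ E): not entailed.

No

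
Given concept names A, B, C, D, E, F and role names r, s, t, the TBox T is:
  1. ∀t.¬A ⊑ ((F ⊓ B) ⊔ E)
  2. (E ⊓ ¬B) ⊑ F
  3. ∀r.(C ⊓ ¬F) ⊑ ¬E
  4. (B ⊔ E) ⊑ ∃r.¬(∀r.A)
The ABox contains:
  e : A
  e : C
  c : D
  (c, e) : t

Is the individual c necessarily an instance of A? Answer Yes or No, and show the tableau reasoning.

No

1. c : A?  L(c) = {D} ∪ {¬A}
   open: L(c) ⊇ {D, ¬A, ¬B, ¬E, ∃t.A} (+ ∃-successors) — c ∉ A possible
2. Hence c : A: not entailed.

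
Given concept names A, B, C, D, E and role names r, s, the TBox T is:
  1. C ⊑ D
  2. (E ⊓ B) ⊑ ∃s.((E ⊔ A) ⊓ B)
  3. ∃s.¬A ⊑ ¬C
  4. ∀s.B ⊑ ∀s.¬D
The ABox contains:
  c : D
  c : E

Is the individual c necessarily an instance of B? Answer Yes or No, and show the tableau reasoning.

1. c : B?  L(c) = {D, E} ∪ {¬B}
   open: L(c) ⊇ {D, E, ¬B, ∀s.A, ∃s.¬B} (+ ∃-successors) — c ∉ B possible
2. Hence c : B: not entailed.

No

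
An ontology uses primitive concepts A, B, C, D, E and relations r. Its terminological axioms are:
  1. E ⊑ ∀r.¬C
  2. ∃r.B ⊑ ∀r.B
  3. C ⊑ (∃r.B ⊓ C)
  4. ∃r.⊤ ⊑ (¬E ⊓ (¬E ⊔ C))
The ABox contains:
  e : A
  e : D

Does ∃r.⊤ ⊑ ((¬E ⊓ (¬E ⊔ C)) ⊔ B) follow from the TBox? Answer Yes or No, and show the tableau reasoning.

1. ∃r.⊤ ⊑ ((¬E ⊓ (¬E ⊔ C)) ⊔ B)  ⇔  (∃r.⊤ ⊓ ((E ⊔ (E ⊓ ¬C)) ⊓ ¬B)) unsat w.r.t. T
   all branches close; clash {E, ¬E} at x₀
2. Hence ∃r.⊤ ⊑ ((¬E ⊓ (¬E ⊔ C)) ⊔ B): entailed.

Yes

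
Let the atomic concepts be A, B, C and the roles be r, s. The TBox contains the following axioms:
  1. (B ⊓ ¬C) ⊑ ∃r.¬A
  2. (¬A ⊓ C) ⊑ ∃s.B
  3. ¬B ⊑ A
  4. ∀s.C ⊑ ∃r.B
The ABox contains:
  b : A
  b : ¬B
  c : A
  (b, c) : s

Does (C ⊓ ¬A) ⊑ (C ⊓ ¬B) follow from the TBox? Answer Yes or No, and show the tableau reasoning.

1. (C ⊓ ¬A) ⊑ (C ⊓ ¬B)  ⇔  ((C ⊓ ¬A) ⊓ (¬C ⊔ B)) unsat w.r.t. T
   open: L(x₀) ⊇ {B, C, ¬A, ∃s.B, ∃s.¬C} (+ ∃-successors)
2. Hence (C ⊓ ¬A) ⊑ (C ⊓ ¬B): not entailed.

No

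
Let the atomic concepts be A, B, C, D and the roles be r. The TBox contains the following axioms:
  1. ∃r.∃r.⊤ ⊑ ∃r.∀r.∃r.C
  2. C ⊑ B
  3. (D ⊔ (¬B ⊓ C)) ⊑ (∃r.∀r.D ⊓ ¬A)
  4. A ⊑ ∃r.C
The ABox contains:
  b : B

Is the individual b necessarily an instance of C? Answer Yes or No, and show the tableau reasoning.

No

1. b : C?  L(b) = {B} ∪ {¬C}
   open: L(b) ⊇ {B, ¬A, ¬C, ¬D, ∀r.∀r.⊥} — b ∉ C possible
2. Hence b : C: not entailed.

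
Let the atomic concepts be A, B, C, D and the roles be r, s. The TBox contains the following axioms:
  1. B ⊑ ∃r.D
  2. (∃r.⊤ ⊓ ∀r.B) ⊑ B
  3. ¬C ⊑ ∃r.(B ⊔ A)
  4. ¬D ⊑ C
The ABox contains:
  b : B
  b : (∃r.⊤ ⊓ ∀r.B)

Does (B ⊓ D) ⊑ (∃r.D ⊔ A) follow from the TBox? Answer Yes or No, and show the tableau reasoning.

1. (B ⊓ D) ⊑ (∃r.D ⊔ A)  ⇔  ((B ⊓ D) ⊓ (∀r.¬D ⊓ ¬A)) unsat w.r.t. T
   all branches close; clash {D, ¬D} at an ∃-successor
2. Hence (B ⊓ D) ⊑ (∃r.D ⊔ A): entailed.

Yes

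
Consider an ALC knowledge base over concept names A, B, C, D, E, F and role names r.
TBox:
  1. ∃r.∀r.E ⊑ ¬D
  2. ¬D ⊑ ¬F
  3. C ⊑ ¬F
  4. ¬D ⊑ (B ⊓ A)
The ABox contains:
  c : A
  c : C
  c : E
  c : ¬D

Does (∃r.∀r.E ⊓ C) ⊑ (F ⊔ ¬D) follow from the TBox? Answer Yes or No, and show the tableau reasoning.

Yes

1. (∃r.∀r.E ⊓ C) ⊑ (F ⊔ ¬D)  ⇔  ((∃r.∀r.E ⊓ C) ⊓ (¬F ⊓ D)) unsat w.r.t. T
   all branches close; clash {D, ¬D} at x₀
2. Hence (∃r.∀r.E ⊓ C) ⊑ (F ⊔ ¬D): entailed.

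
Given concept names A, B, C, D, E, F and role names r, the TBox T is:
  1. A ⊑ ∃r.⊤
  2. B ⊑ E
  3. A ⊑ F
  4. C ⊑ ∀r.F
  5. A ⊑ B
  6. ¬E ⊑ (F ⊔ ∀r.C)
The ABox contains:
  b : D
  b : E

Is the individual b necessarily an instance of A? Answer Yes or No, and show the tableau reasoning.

No

1. b : A?  L(b) = {D, E} ∪ {¬A}
   open: L(b) ⊇ {D, E, ¬A, ¬C} — b ∉ A possible
2. Hence b : A: not entailed.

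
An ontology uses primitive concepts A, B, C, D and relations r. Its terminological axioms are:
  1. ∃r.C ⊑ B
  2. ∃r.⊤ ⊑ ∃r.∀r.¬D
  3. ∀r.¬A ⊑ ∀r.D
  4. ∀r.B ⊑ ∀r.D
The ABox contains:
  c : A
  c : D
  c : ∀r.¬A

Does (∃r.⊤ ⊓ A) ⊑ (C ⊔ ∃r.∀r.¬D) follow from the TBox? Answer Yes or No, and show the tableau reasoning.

1. (∃r.⊤ ⊓ A) ⊑ (C ⊔ ∃r.∀r.¬D)  ⇔  ((∃r.⊤ ⊓ A) ⊓ (¬C ⊓ ∀r.∃r.D)) unsat w.r.t. T
   all branches close; clash {D, ¬D} at an ∃-successor
2. Hence (∃r.⊤ ⊓ A) ⊑ (C ⊔ ∃r.∀r.¬D): entailed.

Yes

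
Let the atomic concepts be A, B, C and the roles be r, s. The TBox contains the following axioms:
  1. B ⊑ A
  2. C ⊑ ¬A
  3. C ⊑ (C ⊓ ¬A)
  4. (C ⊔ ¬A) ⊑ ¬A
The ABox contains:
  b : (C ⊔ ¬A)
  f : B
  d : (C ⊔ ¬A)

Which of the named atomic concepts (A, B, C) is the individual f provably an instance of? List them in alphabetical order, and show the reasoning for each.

{A, B}

1. f : A?  L(f) = {B} ∪ {¬A}
   clash {A, ¬A} at f — f ∈ A
2. f : B?  L(f) = {B} ∪ {¬B}
   clash {B, ¬B} at f — f ∈ B
3. f : C?  L(f) = {B} ∪ {¬C}
   apply at f: B⊑A
   open: L(f) ⊇ {A, B, ¬C} — f ∉ C possible
4. Entailed for f: {A, B}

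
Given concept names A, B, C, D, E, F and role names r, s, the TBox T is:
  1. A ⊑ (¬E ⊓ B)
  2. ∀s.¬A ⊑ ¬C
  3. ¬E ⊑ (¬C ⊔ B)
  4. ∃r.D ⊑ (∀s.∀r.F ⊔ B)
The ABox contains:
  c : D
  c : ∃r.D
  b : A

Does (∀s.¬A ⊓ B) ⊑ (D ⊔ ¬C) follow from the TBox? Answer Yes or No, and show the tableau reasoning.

1. (∀s.¬A ⊓ B) ⊑ (D ⊔ ¬C)  ⇔  ((∀s.¬A ⊓ B) ⊓ (¬D ⊓ C)) unsat w.r.t. T
   all branches close; clash {C, ¬C} at x₀
2. Hence (∀s.¬A ⊓ B) ⊑ (D ⊔ ¬C): entailed.

Yes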